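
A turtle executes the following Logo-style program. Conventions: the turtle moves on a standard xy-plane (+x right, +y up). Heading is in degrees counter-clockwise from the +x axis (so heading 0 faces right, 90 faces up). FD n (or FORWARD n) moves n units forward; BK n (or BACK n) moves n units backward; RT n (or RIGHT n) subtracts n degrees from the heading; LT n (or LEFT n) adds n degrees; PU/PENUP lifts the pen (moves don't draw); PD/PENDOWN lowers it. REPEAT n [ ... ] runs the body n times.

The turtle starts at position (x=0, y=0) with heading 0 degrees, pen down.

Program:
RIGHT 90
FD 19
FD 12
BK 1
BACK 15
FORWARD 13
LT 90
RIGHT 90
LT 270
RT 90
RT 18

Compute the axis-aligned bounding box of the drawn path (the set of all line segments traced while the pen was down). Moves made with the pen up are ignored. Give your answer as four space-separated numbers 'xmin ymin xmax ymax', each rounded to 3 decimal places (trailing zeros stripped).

Answer: 0 -31 0 0

Derivation:
Executing turtle program step by step:
Start: pos=(0,0), heading=0, pen down
RT 90: heading 0 -> 270
FD 19: (0,0) -> (0,-19) [heading=270, draw]
FD 12: (0,-19) -> (0,-31) [heading=270, draw]
BK 1: (0,-31) -> (0,-30) [heading=270, draw]
BK 15: (0,-30) -> (0,-15) [heading=270, draw]
FD 13: (0,-15) -> (0,-28) [heading=270, draw]
LT 90: heading 270 -> 0
RT 90: heading 0 -> 270
LT 270: heading 270 -> 180
RT 90: heading 180 -> 90
RT 18: heading 90 -> 72
Final: pos=(0,-28), heading=72, 5 segment(s) drawn

Segment endpoints: x in {0, 0, 0, 0, 0, 0}, y in {-31, -30, -28, -19, -15, 0}
xmin=0, ymin=-31, xmax=0, ymax=0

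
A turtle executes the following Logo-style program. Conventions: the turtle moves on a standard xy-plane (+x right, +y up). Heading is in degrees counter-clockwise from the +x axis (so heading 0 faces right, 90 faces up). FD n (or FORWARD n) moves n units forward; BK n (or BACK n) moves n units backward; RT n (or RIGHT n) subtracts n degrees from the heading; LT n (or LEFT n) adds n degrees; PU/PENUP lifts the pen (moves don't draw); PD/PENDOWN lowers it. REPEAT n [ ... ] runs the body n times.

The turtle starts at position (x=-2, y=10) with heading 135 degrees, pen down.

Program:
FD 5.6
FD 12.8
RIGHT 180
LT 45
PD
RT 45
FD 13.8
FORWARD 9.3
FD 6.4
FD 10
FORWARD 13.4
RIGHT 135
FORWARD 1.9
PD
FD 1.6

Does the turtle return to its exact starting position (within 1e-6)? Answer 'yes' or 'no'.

Answer: no

Derivation:
Executing turtle program step by step:
Start: pos=(-2,10), heading=135, pen down
FD 5.6: (-2,10) -> (-5.96,13.96) [heading=135, draw]
FD 12.8: (-5.96,13.96) -> (-15.011,23.011) [heading=135, draw]
RT 180: heading 135 -> 315
LT 45: heading 315 -> 0
PD: pen down
RT 45: heading 0 -> 315
FD 13.8: (-15.011,23.011) -> (-5.253,13.253) [heading=315, draw]
FD 9.3: (-5.253,13.253) -> (1.323,6.677) [heading=315, draw]
FD 6.4: (1.323,6.677) -> (5.849,2.151) [heading=315, draw]
FD 10: (5.849,2.151) -> (12.92,-4.92) [heading=315, draw]
FD 13.4: (12.92,-4.92) -> (22.395,-14.395) [heading=315, draw]
RT 135: heading 315 -> 180
FD 1.9: (22.395,-14.395) -> (20.495,-14.395) [heading=180, draw]
PD: pen down
FD 1.6: (20.495,-14.395) -> (18.895,-14.395) [heading=180, draw]
Final: pos=(18.895,-14.395), heading=180, 9 segment(s) drawn

Start position: (-2, 10)
Final position: (18.895, -14.395)
Distance = 32.121; >= 1e-6 -> NOT closed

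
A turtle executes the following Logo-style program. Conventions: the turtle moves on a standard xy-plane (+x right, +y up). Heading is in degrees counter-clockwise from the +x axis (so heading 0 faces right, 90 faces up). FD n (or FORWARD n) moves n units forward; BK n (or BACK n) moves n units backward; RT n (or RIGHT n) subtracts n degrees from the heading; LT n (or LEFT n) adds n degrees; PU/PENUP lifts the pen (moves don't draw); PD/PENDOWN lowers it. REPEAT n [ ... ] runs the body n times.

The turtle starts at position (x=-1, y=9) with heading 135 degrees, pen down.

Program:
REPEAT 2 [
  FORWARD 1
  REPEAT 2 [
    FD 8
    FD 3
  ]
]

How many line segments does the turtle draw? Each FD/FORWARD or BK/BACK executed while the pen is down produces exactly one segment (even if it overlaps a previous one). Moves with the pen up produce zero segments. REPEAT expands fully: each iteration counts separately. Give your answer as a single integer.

Answer: 10

Derivation:
Executing turtle program step by step:
Start: pos=(-1,9), heading=135, pen down
REPEAT 2 [
  -- iteration 1/2 --
  FD 1: (-1,9) -> (-1.707,9.707) [heading=135, draw]
  REPEAT 2 [
    -- iteration 1/2 --
    FD 8: (-1.707,9.707) -> (-7.364,15.364) [heading=135, draw]
    FD 3: (-7.364,15.364) -> (-9.485,17.485) [heading=135, draw]
    -- iteration 2/2 --
    FD 8: (-9.485,17.485) -> (-15.142,23.142) [heading=135, draw]
    FD 3: (-15.142,23.142) -> (-17.263,25.263) [heading=135, draw]
  ]
  -- iteration 2/2 --
  FD 1: (-17.263,25.263) -> (-17.971,25.971) [heading=135, draw]
  REPEAT 2 [
    -- iteration 1/2 --
    FD 8: (-17.971,25.971) -> (-23.627,31.627) [heading=135, draw]
    FD 3: (-23.627,31.627) -> (-25.749,33.749) [heading=135, draw]
    -- iteration 2/2 --
    FD 8: (-25.749,33.749) -> (-31.406,39.406) [heading=135, draw]
    FD 3: (-31.406,39.406) -> (-33.527,41.527) [heading=135, draw]
  ]
]
Final: pos=(-33.527,41.527), heading=135, 10 segment(s) drawn
Segments drawn: 10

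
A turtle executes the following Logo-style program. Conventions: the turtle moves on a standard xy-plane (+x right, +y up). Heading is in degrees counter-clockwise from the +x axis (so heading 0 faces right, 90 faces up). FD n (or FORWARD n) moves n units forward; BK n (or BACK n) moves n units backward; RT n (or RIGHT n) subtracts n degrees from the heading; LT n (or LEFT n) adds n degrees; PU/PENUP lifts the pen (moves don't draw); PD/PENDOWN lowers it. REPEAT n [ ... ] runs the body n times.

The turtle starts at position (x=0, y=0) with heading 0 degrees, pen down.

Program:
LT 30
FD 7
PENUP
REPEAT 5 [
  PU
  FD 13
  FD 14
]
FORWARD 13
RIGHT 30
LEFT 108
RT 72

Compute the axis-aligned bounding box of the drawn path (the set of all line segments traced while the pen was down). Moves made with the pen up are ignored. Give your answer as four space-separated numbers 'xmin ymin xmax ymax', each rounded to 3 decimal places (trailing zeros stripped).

Answer: 0 0 6.062 3.5

Derivation:
Executing turtle program step by step:
Start: pos=(0,0), heading=0, pen down
LT 30: heading 0 -> 30
FD 7: (0,0) -> (6.062,3.5) [heading=30, draw]
PU: pen up
REPEAT 5 [
  -- iteration 1/5 --
  PU: pen up
  FD 13: (6.062,3.5) -> (17.321,10) [heading=30, move]
  FD 14: (17.321,10) -> (29.445,17) [heading=30, move]
  -- iteration 2/5 --
  PU: pen up
  FD 13: (29.445,17) -> (40.703,23.5) [heading=30, move]
  FD 14: (40.703,23.5) -> (52.828,30.5) [heading=30, move]
  -- iteration 3/5 --
  PU: pen up
  FD 13: (52.828,30.5) -> (64.086,37) [heading=30, move]
  FD 14: (64.086,37) -> (76.21,44) [heading=30, move]
  -- iteration 4/5 --
  PU: pen up
  FD 13: (76.21,44) -> (87.469,50.5) [heading=30, move]
  FD 14: (87.469,50.5) -> (99.593,57.5) [heading=30, move]
  -- iteration 5/5 --
  PU: pen up
  FD 13: (99.593,57.5) -> (110.851,64) [heading=30, move]
  FD 14: (110.851,64) -> (122.976,71) [heading=30, move]
]
FD 13: (122.976,71) -> (134.234,77.5) [heading=30, move]
RT 30: heading 30 -> 0
LT 108: heading 0 -> 108
RT 72: heading 108 -> 36
Final: pos=(134.234,77.5), heading=36, 1 segment(s) drawn

Segment endpoints: x in {0, 6.062}, y in {0, 3.5}
xmin=0, ymin=0, xmax=6.062, ymax=3.5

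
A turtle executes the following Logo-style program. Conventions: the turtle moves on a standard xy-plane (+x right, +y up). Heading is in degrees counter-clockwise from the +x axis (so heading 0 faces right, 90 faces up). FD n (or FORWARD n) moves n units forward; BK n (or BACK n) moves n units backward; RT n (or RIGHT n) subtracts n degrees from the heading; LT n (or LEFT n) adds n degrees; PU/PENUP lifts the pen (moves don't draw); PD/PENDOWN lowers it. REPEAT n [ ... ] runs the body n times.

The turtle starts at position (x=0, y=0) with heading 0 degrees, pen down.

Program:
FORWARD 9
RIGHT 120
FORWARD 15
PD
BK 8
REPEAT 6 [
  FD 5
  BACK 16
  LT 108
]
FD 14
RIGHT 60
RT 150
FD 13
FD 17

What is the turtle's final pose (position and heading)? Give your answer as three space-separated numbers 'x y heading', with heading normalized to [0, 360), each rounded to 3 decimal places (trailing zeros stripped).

Answer: 7.179 -19.229 318

Derivation:
Executing turtle program step by step:
Start: pos=(0,0), heading=0, pen down
FD 9: (0,0) -> (9,0) [heading=0, draw]
RT 120: heading 0 -> 240
FD 15: (9,0) -> (1.5,-12.99) [heading=240, draw]
PD: pen down
BK 8: (1.5,-12.99) -> (5.5,-6.062) [heading=240, draw]
REPEAT 6 [
  -- iteration 1/6 --
  FD 5: (5.5,-6.062) -> (3,-10.392) [heading=240, draw]
  BK 16: (3,-10.392) -> (11,3.464) [heading=240, draw]
  LT 108: heading 240 -> 348
  -- iteration 2/6 --
  FD 5: (11,3.464) -> (15.891,2.425) [heading=348, draw]
  BK 16: (15.891,2.425) -> (0.24,5.751) [heading=348, draw]
  LT 108: heading 348 -> 96
  -- iteration 3/6 --
  FD 5: (0.24,5.751) -> (-0.282,10.724) [heading=96, draw]
  BK 16: (-0.282,10.724) -> (1.39,-5.189) [heading=96, draw]
  LT 108: heading 96 -> 204
  -- iteration 4/6 --
  FD 5: (1.39,-5.189) -> (-3.178,-7.222) [heading=204, draw]
  BK 16: (-3.178,-7.222) -> (11.439,-0.715) [heading=204, draw]
  LT 108: heading 204 -> 312
  -- iteration 5/6 --
  FD 5: (11.439,-0.715) -> (14.785,-4.43) [heading=312, draw]
  BK 16: (14.785,-4.43) -> (4.079,7.46) [heading=312, draw]
  LT 108: heading 312 -> 60
  -- iteration 6/6 --
  FD 5: (4.079,7.46) -> (6.579,11.79) [heading=60, draw]
  BK 16: (6.579,11.79) -> (-1.421,-2.066) [heading=60, draw]
  LT 108: heading 60 -> 168
]
FD 14: (-1.421,-2.066) -> (-15.115,0.845) [heading=168, draw]
RT 60: heading 168 -> 108
RT 150: heading 108 -> 318
FD 13: (-15.115,0.845) -> (-5.454,-7.854) [heading=318, draw]
FD 17: (-5.454,-7.854) -> (7.179,-19.229) [heading=318, draw]
Final: pos=(7.179,-19.229), heading=318, 18 segment(s) drawn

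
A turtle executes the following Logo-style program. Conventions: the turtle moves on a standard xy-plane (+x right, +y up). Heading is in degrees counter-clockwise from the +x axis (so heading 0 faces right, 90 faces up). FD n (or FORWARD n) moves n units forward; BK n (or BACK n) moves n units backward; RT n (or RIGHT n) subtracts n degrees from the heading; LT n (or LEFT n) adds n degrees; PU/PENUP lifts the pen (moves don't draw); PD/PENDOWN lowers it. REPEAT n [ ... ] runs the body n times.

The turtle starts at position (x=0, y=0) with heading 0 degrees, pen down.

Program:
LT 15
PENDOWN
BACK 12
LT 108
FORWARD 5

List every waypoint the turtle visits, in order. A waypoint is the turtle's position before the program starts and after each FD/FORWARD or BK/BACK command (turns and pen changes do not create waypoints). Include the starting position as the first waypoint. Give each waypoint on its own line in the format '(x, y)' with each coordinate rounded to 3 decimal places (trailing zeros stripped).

Answer: (0, 0)
(-11.591, -3.106)
(-14.314, 1.088)

Derivation:
Executing turtle program step by step:
Start: pos=(0,0), heading=0, pen down
LT 15: heading 0 -> 15
PD: pen down
BK 12: (0,0) -> (-11.591,-3.106) [heading=15, draw]
LT 108: heading 15 -> 123
FD 5: (-11.591,-3.106) -> (-14.314,1.088) [heading=123, draw]
Final: pos=(-14.314,1.088), heading=123, 2 segment(s) drawn
Waypoints (3 total):
(0, 0)
(-11.591, -3.106)
(-14.314, 1.088)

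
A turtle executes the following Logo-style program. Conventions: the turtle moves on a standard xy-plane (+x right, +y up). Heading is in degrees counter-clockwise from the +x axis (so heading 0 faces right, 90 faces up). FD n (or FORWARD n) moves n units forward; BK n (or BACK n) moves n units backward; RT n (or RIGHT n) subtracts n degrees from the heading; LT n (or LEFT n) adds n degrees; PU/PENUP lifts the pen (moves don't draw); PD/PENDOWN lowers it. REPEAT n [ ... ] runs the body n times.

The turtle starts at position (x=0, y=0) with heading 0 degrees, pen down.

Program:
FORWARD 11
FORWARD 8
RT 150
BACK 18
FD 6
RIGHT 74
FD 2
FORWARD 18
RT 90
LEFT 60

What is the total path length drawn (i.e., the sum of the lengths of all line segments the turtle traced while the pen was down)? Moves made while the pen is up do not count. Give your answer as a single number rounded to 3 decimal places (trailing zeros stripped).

Executing turtle program step by step:
Start: pos=(0,0), heading=0, pen down
FD 11: (0,0) -> (11,0) [heading=0, draw]
FD 8: (11,0) -> (19,0) [heading=0, draw]
RT 150: heading 0 -> 210
BK 18: (19,0) -> (34.588,9) [heading=210, draw]
FD 6: (34.588,9) -> (29.392,6) [heading=210, draw]
RT 74: heading 210 -> 136
FD 2: (29.392,6) -> (27.954,7.389) [heading=136, draw]
FD 18: (27.954,7.389) -> (15.006,19.893) [heading=136, draw]
RT 90: heading 136 -> 46
LT 60: heading 46 -> 106
Final: pos=(15.006,19.893), heading=106, 6 segment(s) drawn

Segment lengths:
  seg 1: (0,0) -> (11,0), length = 11
  seg 2: (11,0) -> (19,0), length = 8
  seg 3: (19,0) -> (34.588,9), length = 18
  seg 4: (34.588,9) -> (29.392,6), length = 6
  seg 5: (29.392,6) -> (27.954,7.389), length = 2
  seg 6: (27.954,7.389) -> (15.006,19.893), length = 18
Total = 63

Answer: 63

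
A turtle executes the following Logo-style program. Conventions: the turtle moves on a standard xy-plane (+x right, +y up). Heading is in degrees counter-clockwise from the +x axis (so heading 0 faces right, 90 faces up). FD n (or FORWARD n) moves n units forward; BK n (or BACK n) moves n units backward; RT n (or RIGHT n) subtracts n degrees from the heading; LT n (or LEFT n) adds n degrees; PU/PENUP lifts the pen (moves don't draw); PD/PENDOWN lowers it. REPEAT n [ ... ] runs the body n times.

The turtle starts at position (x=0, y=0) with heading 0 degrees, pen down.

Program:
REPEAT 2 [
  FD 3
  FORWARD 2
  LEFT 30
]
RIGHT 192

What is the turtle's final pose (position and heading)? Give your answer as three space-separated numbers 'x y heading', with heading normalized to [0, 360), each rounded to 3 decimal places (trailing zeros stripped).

Answer: 9.33 2.5 228

Derivation:
Executing turtle program step by step:
Start: pos=(0,0), heading=0, pen down
REPEAT 2 [
  -- iteration 1/2 --
  FD 3: (0,0) -> (3,0) [heading=0, draw]
  FD 2: (3,0) -> (5,0) [heading=0, draw]
  LT 30: heading 0 -> 30
  -- iteration 2/2 --
  FD 3: (5,0) -> (7.598,1.5) [heading=30, draw]
  FD 2: (7.598,1.5) -> (9.33,2.5) [heading=30, draw]
  LT 30: heading 30 -> 60
]
RT 192: heading 60 -> 228
Final: pos=(9.33,2.5), heading=228, 4 segment(s) drawn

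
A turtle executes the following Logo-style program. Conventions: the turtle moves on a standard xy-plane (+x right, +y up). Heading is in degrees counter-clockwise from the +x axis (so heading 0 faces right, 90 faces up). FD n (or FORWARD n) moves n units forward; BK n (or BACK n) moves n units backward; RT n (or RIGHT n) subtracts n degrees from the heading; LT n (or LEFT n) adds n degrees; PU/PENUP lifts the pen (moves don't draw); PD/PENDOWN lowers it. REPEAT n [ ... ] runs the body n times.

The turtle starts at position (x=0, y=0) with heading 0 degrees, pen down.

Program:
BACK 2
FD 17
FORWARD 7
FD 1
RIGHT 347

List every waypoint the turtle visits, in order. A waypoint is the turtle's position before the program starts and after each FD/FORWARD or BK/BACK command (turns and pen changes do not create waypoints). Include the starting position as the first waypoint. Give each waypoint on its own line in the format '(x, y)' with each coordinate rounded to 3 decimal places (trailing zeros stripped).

Answer: (0, 0)
(-2, 0)
(15, 0)
(22, 0)
(23, 0)

Derivation:
Executing turtle program step by step:
Start: pos=(0,0), heading=0, pen down
BK 2: (0,0) -> (-2,0) [heading=0, draw]
FD 17: (-2,0) -> (15,0) [heading=0, draw]
FD 7: (15,0) -> (22,0) [heading=0, draw]
FD 1: (22,0) -> (23,0) [heading=0, draw]
RT 347: heading 0 -> 13
Final: pos=(23,0), heading=13, 4 segment(s) drawn
Waypoints (5 total):
(0, 0)
(-2, 0)
(15, 0)
(22, 0)
(23, 0)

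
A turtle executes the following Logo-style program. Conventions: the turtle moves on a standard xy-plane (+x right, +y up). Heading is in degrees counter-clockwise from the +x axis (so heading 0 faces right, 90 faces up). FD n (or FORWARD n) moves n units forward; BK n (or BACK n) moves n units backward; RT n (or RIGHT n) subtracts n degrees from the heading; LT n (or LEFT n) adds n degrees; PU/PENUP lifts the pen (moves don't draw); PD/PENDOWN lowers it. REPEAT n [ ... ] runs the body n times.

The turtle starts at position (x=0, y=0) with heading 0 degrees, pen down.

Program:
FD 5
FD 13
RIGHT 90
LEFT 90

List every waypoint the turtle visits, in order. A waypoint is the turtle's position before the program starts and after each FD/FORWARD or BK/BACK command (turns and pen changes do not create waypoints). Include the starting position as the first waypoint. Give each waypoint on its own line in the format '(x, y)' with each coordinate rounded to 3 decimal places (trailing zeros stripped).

Executing turtle program step by step:
Start: pos=(0,0), heading=0, pen down
FD 5: (0,0) -> (5,0) [heading=0, draw]
FD 13: (5,0) -> (18,0) [heading=0, draw]
RT 90: heading 0 -> 270
LT 90: heading 270 -> 0
Final: pos=(18,0), heading=0, 2 segment(s) drawn
Waypoints (3 total):
(0, 0)
(5, 0)
(18, 0)

Answer: (0, 0)
(5, 0)
(18, 0)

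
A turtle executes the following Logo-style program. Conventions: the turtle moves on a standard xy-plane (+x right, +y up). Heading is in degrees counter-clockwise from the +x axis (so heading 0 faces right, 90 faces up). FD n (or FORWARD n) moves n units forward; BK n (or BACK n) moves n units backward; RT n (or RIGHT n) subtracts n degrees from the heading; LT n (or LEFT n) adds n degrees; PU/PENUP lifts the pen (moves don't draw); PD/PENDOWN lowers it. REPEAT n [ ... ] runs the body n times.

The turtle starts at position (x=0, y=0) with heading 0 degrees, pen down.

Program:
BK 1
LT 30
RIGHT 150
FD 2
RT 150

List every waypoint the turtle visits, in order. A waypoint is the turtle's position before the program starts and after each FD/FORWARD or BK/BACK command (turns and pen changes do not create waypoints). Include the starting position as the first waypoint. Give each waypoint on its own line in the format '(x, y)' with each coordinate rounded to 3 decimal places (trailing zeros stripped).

Executing turtle program step by step:
Start: pos=(0,0), heading=0, pen down
BK 1: (0,0) -> (-1,0) [heading=0, draw]
LT 30: heading 0 -> 30
RT 150: heading 30 -> 240
FD 2: (-1,0) -> (-2,-1.732) [heading=240, draw]
RT 150: heading 240 -> 90
Final: pos=(-2,-1.732), heading=90, 2 segment(s) drawn
Waypoints (3 total):
(0, 0)
(-1, 0)
(-2, -1.732)

Answer: (0, 0)
(-1, 0)
(-2, -1.732)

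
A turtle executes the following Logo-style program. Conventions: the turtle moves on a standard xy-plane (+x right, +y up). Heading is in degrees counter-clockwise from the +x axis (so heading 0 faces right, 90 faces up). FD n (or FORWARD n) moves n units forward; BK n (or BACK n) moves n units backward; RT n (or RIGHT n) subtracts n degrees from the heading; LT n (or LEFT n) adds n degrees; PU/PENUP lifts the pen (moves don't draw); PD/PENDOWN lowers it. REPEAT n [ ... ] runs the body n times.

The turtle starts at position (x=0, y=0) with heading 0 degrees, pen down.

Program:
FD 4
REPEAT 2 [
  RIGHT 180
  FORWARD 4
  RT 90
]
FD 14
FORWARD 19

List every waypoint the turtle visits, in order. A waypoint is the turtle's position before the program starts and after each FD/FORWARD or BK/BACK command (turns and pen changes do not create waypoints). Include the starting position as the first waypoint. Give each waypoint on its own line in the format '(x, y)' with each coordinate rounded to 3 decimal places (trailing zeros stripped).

Answer: (0, 0)
(4, 0)
(0, 0)
(0, -4)
(-14, -4)
(-33, -4)

Derivation:
Executing turtle program step by step:
Start: pos=(0,0), heading=0, pen down
FD 4: (0,0) -> (4,0) [heading=0, draw]
REPEAT 2 [
  -- iteration 1/2 --
  RT 180: heading 0 -> 180
  FD 4: (4,0) -> (0,0) [heading=180, draw]
  RT 90: heading 180 -> 90
  -- iteration 2/2 --
  RT 180: heading 90 -> 270
  FD 4: (0,0) -> (0,-4) [heading=270, draw]
  RT 90: heading 270 -> 180
]
FD 14: (0,-4) -> (-14,-4) [heading=180, draw]
FD 19: (-14,-4) -> (-33,-4) [heading=180, draw]
Final: pos=(-33,-4), heading=180, 5 segment(s) drawn
Waypoints (6 total):
(0, 0)
(4, 0)
(0, 0)
(0, -4)
(-14, -4)
(-33, -4)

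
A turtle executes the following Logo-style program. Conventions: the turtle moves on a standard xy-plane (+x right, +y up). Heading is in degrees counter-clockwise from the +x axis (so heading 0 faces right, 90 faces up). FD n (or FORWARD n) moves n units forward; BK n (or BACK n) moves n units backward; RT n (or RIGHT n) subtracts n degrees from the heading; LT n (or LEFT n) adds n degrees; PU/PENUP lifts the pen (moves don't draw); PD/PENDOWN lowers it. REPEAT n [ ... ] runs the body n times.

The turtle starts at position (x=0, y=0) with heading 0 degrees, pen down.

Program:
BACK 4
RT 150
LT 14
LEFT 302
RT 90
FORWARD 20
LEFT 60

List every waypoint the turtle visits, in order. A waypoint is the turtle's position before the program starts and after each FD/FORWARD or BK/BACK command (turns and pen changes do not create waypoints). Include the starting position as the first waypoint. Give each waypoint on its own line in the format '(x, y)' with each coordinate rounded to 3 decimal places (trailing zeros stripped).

Executing turtle program step by step:
Start: pos=(0,0), heading=0, pen down
BK 4: (0,0) -> (-4,0) [heading=0, draw]
RT 150: heading 0 -> 210
LT 14: heading 210 -> 224
LT 302: heading 224 -> 166
RT 90: heading 166 -> 76
FD 20: (-4,0) -> (0.838,19.406) [heading=76, draw]
LT 60: heading 76 -> 136
Final: pos=(0.838,19.406), heading=136, 2 segment(s) drawn
Waypoints (3 total):
(0, 0)
(-4, 0)
(0.838, 19.406)

Answer: (0, 0)
(-4, 0)
(0.838, 19.406)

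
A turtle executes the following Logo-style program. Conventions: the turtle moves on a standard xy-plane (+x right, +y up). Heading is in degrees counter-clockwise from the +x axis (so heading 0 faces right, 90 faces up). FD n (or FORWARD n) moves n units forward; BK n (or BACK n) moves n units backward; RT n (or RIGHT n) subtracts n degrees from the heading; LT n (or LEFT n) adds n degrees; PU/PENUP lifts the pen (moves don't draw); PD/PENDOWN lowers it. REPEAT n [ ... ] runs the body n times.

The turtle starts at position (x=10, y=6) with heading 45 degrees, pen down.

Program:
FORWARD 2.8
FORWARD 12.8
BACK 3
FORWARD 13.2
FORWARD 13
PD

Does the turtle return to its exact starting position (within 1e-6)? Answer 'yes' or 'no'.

Executing turtle program step by step:
Start: pos=(10,6), heading=45, pen down
FD 2.8: (10,6) -> (11.98,7.98) [heading=45, draw]
FD 12.8: (11.98,7.98) -> (21.031,17.031) [heading=45, draw]
BK 3: (21.031,17.031) -> (18.91,14.91) [heading=45, draw]
FD 13.2: (18.91,14.91) -> (28.243,24.243) [heading=45, draw]
FD 13: (28.243,24.243) -> (37.436,33.436) [heading=45, draw]
PD: pen down
Final: pos=(37.436,33.436), heading=45, 5 segment(s) drawn

Start position: (10, 6)
Final position: (37.436, 33.436)
Distance = 38.8; >= 1e-6 -> NOT closed

Answer: no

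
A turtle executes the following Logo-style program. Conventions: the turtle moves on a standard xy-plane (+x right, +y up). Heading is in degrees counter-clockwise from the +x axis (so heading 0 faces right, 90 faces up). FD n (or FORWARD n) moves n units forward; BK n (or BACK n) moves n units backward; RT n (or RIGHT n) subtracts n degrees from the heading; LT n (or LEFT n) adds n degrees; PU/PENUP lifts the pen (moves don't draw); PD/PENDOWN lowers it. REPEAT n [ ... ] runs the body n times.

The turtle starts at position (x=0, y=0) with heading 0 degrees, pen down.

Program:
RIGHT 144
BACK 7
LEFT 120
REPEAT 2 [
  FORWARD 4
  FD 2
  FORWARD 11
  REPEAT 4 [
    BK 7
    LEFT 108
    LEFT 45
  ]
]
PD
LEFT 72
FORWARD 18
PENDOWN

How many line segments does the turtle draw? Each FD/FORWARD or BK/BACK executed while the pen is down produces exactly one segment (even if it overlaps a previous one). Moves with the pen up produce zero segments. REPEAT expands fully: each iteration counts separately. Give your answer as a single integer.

Answer: 16

Derivation:
Executing turtle program step by step:
Start: pos=(0,0), heading=0, pen down
RT 144: heading 0 -> 216
BK 7: (0,0) -> (5.663,4.114) [heading=216, draw]
LT 120: heading 216 -> 336
REPEAT 2 [
  -- iteration 1/2 --
  FD 4: (5.663,4.114) -> (9.317,2.488) [heading=336, draw]
  FD 2: (9.317,2.488) -> (11.144,1.674) [heading=336, draw]
  FD 11: (11.144,1.674) -> (21.193,-2.8) [heading=336, draw]
  REPEAT 4 [
    -- iteration 1/4 --
    BK 7: (21.193,-2.8) -> (14.799,0.047) [heading=336, draw]
    LT 108: heading 336 -> 84
    LT 45: heading 84 -> 129
    -- iteration 2/4 --
    BK 7: (14.799,0.047) -> (19.204,-5.393) [heading=129, draw]
    LT 108: heading 129 -> 237
    LT 45: heading 237 -> 282
    -- iteration 3/4 --
    BK 7: (19.204,-5.393) -> (17.748,1.454) [heading=282, draw]
    LT 108: heading 282 -> 30
    LT 45: heading 30 -> 75
    -- iteration 4/4 --
    BK 7: (17.748,1.454) -> (15.937,-5.307) [heading=75, draw]
    LT 108: heading 75 -> 183
    LT 45: heading 183 -> 228
  ]
  -- iteration 2/2 --
  FD 4: (15.937,-5.307) -> (13.26,-8.28) [heading=228, draw]
  FD 2: (13.26,-8.28) -> (11.922,-9.766) [heading=228, draw]
  FD 11: (11.922,-9.766) -> (4.561,-17.941) [heading=228, draw]
  REPEAT 4 [
    -- iteration 1/4 --
    BK 7: (4.561,-17.941) -> (9.245,-12.739) [heading=228, draw]
    LT 108: heading 228 -> 336
    LT 45: heading 336 -> 21
    -- iteration 2/4 --
    BK 7: (9.245,-12.739) -> (2.71,-15.247) [heading=21, draw]
    LT 108: heading 21 -> 129
    LT 45: heading 129 -> 174
    -- iteration 3/4 --
    BK 7: (2.71,-15.247) -> (9.672,-15.979) [heading=174, draw]
    LT 108: heading 174 -> 282
    LT 45: heading 282 -> 327
    -- iteration 4/4 --
    BK 7: (9.672,-15.979) -> (3.801,-12.167) [heading=327, draw]
    LT 108: heading 327 -> 75
    LT 45: heading 75 -> 120
  ]
]
PD: pen down
LT 72: heading 120 -> 192
FD 18: (3.801,-12.167) -> (-13.805,-15.909) [heading=192, draw]
PD: pen down
Final: pos=(-13.805,-15.909), heading=192, 16 segment(s) drawn
Segments drawn: 16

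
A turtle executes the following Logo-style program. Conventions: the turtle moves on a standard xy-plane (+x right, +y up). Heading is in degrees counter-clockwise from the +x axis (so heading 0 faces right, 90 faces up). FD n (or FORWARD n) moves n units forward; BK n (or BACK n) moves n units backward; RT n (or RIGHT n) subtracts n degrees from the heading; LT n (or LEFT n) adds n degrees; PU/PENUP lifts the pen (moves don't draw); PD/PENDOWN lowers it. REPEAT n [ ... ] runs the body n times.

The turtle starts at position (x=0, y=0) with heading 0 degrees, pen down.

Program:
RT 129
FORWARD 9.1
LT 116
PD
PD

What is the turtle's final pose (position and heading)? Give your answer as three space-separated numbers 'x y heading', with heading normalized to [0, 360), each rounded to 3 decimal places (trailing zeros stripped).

Answer: -5.727 -7.072 347

Derivation:
Executing turtle program step by step:
Start: pos=(0,0), heading=0, pen down
RT 129: heading 0 -> 231
FD 9.1: (0,0) -> (-5.727,-7.072) [heading=231, draw]
LT 116: heading 231 -> 347
PD: pen down
PD: pen down
Final: pos=(-5.727,-7.072), heading=347, 1 segment(s) drawn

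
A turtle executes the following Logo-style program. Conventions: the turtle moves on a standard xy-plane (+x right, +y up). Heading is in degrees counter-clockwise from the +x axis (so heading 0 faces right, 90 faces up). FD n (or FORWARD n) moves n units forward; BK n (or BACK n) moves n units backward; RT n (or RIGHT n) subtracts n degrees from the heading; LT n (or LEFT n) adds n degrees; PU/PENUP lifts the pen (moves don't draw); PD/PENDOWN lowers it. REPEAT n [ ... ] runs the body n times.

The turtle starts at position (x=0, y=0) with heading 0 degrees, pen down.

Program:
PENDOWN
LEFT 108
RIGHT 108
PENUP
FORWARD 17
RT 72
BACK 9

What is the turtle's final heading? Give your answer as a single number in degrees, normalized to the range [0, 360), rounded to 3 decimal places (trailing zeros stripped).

Executing turtle program step by step:
Start: pos=(0,0), heading=0, pen down
PD: pen down
LT 108: heading 0 -> 108
RT 108: heading 108 -> 0
PU: pen up
FD 17: (0,0) -> (17,0) [heading=0, move]
RT 72: heading 0 -> 288
BK 9: (17,0) -> (14.219,8.56) [heading=288, move]
Final: pos=(14.219,8.56), heading=288, 0 segment(s) drawn

Answer: 288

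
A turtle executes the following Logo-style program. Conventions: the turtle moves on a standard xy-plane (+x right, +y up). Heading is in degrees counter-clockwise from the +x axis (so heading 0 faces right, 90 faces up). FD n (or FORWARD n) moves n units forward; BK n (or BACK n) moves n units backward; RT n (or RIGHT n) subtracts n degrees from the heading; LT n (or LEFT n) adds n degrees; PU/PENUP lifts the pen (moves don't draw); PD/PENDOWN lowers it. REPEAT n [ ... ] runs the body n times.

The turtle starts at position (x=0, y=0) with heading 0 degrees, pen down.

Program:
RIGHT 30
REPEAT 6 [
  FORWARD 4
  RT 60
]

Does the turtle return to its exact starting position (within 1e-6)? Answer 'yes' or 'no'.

Executing turtle program step by step:
Start: pos=(0,0), heading=0, pen down
RT 30: heading 0 -> 330
REPEAT 6 [
  -- iteration 1/6 --
  FD 4: (0,0) -> (3.464,-2) [heading=330, draw]
  RT 60: heading 330 -> 270
  -- iteration 2/6 --
  FD 4: (3.464,-2) -> (3.464,-6) [heading=270, draw]
  RT 60: heading 270 -> 210
  -- iteration 3/6 --
  FD 4: (3.464,-6) -> (0,-8) [heading=210, draw]
  RT 60: heading 210 -> 150
  -- iteration 4/6 --
  FD 4: (0,-8) -> (-3.464,-6) [heading=150, draw]
  RT 60: heading 150 -> 90
  -- iteration 5/6 --
  FD 4: (-3.464,-6) -> (-3.464,-2) [heading=90, draw]
  RT 60: heading 90 -> 30
  -- iteration 6/6 --
  FD 4: (-3.464,-2) -> (0,0) [heading=30, draw]
  RT 60: heading 30 -> 330
]
Final: pos=(0,0), heading=330, 6 segment(s) drawn

Start position: (0, 0)
Final position: (0, 0)
Distance = 0; < 1e-6 -> CLOSED

Answer: yes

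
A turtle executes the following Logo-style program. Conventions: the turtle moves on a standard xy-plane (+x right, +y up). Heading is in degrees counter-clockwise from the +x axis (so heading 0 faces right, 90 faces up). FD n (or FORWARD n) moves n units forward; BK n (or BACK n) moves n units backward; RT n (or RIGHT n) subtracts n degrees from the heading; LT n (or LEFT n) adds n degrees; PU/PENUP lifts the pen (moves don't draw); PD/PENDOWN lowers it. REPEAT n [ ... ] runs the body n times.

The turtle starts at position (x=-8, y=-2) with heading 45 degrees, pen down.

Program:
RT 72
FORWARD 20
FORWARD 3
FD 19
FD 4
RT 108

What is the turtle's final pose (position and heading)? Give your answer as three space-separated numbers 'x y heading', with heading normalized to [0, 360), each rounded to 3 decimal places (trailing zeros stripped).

Executing turtle program step by step:
Start: pos=(-8,-2), heading=45, pen down
RT 72: heading 45 -> 333
FD 20: (-8,-2) -> (9.82,-11.08) [heading=333, draw]
FD 3: (9.82,-11.08) -> (12.493,-12.442) [heading=333, draw]
FD 19: (12.493,-12.442) -> (29.422,-21.068) [heading=333, draw]
FD 4: (29.422,-21.068) -> (32.986,-22.884) [heading=333, draw]
RT 108: heading 333 -> 225
Final: pos=(32.986,-22.884), heading=225, 4 segment(s) drawn

Answer: 32.986 -22.884 225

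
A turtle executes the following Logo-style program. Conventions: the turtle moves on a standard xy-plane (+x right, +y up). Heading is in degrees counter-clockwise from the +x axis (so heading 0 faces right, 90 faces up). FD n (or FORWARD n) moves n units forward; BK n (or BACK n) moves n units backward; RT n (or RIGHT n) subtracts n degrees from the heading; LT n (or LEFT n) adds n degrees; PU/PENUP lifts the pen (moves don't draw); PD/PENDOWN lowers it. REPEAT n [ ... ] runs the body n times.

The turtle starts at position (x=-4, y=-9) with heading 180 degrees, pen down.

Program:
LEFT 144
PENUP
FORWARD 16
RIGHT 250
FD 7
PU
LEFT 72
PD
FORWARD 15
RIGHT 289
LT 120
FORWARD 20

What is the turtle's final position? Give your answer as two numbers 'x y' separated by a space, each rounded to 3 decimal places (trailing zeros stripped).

Answer: 16.848 -11.102

Derivation:
Executing turtle program step by step:
Start: pos=(-4,-9), heading=180, pen down
LT 144: heading 180 -> 324
PU: pen up
FD 16: (-4,-9) -> (8.944,-18.405) [heading=324, move]
RT 250: heading 324 -> 74
FD 7: (8.944,-18.405) -> (10.874,-11.676) [heading=74, move]
PU: pen up
LT 72: heading 74 -> 146
PD: pen down
FD 15: (10.874,-11.676) -> (-1.562,-3.288) [heading=146, draw]
RT 289: heading 146 -> 217
LT 120: heading 217 -> 337
FD 20: (-1.562,-3.288) -> (16.848,-11.102) [heading=337, draw]
Final: pos=(16.848,-11.102), heading=337, 2 segment(s) drawn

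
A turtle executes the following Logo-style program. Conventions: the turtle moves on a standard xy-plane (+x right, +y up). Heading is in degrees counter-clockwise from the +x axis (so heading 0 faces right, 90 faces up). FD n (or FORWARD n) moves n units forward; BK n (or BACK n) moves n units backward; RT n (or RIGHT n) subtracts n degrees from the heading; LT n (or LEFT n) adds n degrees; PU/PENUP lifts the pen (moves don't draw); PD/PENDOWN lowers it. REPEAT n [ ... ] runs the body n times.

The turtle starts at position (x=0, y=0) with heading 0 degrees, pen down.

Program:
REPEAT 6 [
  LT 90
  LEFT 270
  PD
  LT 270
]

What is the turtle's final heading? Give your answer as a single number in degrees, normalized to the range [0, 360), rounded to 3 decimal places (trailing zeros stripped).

Answer: 180

Derivation:
Executing turtle program step by step:
Start: pos=(0,0), heading=0, pen down
REPEAT 6 [
  -- iteration 1/6 --
  LT 90: heading 0 -> 90
  LT 270: heading 90 -> 0
  PD: pen down
  LT 270: heading 0 -> 270
  -- iteration 2/6 --
  LT 90: heading 270 -> 0
  LT 270: heading 0 -> 270
  PD: pen down
  LT 270: heading 270 -> 180
  -- iteration 3/6 --
  LT 90: heading 180 -> 270
  LT 270: heading 270 -> 180
  PD: pen down
  LT 270: heading 180 -> 90
  -- iteration 4/6 --
  LT 90: heading 90 -> 180
  LT 270: heading 180 -> 90
  PD: pen down
  LT 270: heading 90 -> 0
  -- iteration 5/6 --
  LT 90: heading 0 -> 90
  LT 270: heading 90 -> 0
  PD: pen down
  LT 270: heading 0 -> 270
  -- iteration 6/6 --
  LT 90: heading 270 -> 0
  LT 270: heading 0 -> 270
  PD: pen down
  LT 270: heading 270 -> 180
]
Final: pos=(0,0), heading=180, 0 segment(s) drawn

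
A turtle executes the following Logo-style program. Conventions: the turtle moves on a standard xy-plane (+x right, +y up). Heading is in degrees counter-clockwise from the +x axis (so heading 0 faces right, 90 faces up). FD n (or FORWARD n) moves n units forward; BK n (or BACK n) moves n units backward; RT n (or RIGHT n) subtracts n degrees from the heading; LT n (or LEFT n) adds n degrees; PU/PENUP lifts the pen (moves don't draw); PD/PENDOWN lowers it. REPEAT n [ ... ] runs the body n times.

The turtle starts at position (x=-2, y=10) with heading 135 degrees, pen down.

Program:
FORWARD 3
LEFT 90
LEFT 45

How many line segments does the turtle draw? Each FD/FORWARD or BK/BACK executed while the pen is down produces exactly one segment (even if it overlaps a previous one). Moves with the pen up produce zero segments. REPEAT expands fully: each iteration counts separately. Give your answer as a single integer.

Executing turtle program step by step:
Start: pos=(-2,10), heading=135, pen down
FD 3: (-2,10) -> (-4.121,12.121) [heading=135, draw]
LT 90: heading 135 -> 225
LT 45: heading 225 -> 270
Final: pos=(-4.121,12.121), heading=270, 1 segment(s) drawn
Segments drawn: 1

Answer: 1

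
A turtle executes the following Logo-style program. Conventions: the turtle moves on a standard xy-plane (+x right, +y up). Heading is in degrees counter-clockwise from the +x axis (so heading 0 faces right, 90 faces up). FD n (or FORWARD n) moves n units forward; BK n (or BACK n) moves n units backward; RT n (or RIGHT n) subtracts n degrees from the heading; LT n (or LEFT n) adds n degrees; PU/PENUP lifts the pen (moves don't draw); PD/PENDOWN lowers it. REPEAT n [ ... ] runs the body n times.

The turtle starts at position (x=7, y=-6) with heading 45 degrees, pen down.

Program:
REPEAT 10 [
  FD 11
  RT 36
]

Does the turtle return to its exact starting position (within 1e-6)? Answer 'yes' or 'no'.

Answer: yes

Derivation:
Executing turtle program step by step:
Start: pos=(7,-6), heading=45, pen down
REPEAT 10 [
  -- iteration 1/10 --
  FD 11: (7,-6) -> (14.778,1.778) [heading=45, draw]
  RT 36: heading 45 -> 9
  -- iteration 2/10 --
  FD 11: (14.778,1.778) -> (25.643,3.499) [heading=9, draw]
  RT 36: heading 9 -> 333
  -- iteration 3/10 --
  FD 11: (25.643,3.499) -> (35.444,-1.495) [heading=333, draw]
  RT 36: heading 333 -> 297
  -- iteration 4/10 --
  FD 11: (35.444,-1.495) -> (40.438,-11.296) [heading=297, draw]
  RT 36: heading 297 -> 261
  -- iteration 5/10 --
  FD 11: (40.438,-11.296) -> (38.717,-22.161) [heading=261, draw]
  RT 36: heading 261 -> 225
  -- iteration 6/10 --
  FD 11: (38.717,-22.161) -> (30.939,-29.939) [heading=225, draw]
  RT 36: heading 225 -> 189
  -- iteration 7/10 --
  FD 11: (30.939,-29.939) -> (20.074,-31.66) [heading=189, draw]
  RT 36: heading 189 -> 153
  -- iteration 8/10 --
  FD 11: (20.074,-31.66) -> (10.273,-26.666) [heading=153, draw]
  RT 36: heading 153 -> 117
  -- iteration 9/10 --
  FD 11: (10.273,-26.666) -> (5.279,-16.865) [heading=117, draw]
  RT 36: heading 117 -> 81
  -- iteration 10/10 --
  FD 11: (5.279,-16.865) -> (7,-6) [heading=81, draw]
  RT 36: heading 81 -> 45
]
Final: pos=(7,-6), heading=45, 10 segment(s) drawn

Start position: (7, -6)
Final position: (7, -6)
Distance = 0; < 1e-6 -> CLOSED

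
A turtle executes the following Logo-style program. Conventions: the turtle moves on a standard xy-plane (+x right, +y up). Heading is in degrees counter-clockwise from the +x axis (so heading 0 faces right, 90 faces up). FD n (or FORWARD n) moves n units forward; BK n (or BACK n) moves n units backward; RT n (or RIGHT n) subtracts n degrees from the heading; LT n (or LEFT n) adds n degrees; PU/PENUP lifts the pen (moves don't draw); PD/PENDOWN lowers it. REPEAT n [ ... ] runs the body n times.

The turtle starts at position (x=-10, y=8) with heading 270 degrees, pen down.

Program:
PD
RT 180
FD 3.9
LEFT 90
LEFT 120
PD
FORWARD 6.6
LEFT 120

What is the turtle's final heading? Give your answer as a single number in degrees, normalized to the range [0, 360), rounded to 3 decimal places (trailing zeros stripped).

Executing turtle program step by step:
Start: pos=(-10,8), heading=270, pen down
PD: pen down
RT 180: heading 270 -> 90
FD 3.9: (-10,8) -> (-10,11.9) [heading=90, draw]
LT 90: heading 90 -> 180
LT 120: heading 180 -> 300
PD: pen down
FD 6.6: (-10,11.9) -> (-6.7,6.184) [heading=300, draw]
LT 120: heading 300 -> 60
Final: pos=(-6.7,6.184), heading=60, 2 segment(s) drawn

Answer: 60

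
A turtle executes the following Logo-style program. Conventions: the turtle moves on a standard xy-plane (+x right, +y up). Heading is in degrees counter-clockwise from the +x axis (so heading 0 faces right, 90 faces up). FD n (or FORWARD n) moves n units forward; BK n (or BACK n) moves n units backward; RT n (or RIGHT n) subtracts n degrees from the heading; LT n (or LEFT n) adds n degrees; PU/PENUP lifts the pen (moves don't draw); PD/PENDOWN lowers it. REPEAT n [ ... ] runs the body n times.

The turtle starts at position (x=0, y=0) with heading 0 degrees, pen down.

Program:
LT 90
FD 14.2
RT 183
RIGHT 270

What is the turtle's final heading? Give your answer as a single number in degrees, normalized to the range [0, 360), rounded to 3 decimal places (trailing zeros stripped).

Answer: 357

Derivation:
Executing turtle program step by step:
Start: pos=(0,0), heading=0, pen down
LT 90: heading 0 -> 90
FD 14.2: (0,0) -> (0,14.2) [heading=90, draw]
RT 183: heading 90 -> 267
RT 270: heading 267 -> 357
Final: pos=(0,14.2), heading=357, 1 segment(s) drawn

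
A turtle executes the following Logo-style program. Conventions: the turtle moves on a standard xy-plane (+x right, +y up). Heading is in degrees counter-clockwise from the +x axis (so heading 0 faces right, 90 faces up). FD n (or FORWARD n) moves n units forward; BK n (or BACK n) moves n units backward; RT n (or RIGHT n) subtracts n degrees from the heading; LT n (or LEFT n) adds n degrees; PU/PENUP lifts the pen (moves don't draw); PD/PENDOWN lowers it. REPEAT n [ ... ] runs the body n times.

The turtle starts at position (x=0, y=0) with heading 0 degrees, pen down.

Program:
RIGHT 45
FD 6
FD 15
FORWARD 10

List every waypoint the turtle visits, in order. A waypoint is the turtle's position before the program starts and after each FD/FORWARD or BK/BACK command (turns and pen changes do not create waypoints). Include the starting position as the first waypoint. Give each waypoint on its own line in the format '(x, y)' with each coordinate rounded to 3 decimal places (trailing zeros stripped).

Executing turtle program step by step:
Start: pos=(0,0), heading=0, pen down
RT 45: heading 0 -> 315
FD 6: (0,0) -> (4.243,-4.243) [heading=315, draw]
FD 15: (4.243,-4.243) -> (14.849,-14.849) [heading=315, draw]
FD 10: (14.849,-14.849) -> (21.92,-21.92) [heading=315, draw]
Final: pos=(21.92,-21.92), heading=315, 3 segment(s) drawn
Waypoints (4 total):
(0, 0)
(4.243, -4.243)
(14.849, -14.849)
(21.92, -21.92)

Answer: (0, 0)
(4.243, -4.243)
(14.849, -14.849)
(21.92, -21.92)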